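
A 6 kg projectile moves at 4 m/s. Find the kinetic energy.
KE = ½mv² = ½(6)(4)² = 48.0 J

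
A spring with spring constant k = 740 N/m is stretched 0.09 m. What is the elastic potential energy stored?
PE = ½kx² = ½(740)(0.09)² = 2.997 J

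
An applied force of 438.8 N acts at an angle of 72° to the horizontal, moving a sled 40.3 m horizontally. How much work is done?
W = F·d·cosθ = (438.8)(40.3)cos(72°) = 5465 J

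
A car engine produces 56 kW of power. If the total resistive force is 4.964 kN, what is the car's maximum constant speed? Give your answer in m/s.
Convert to SI: F = 4964.0 N
P = Fv ⇒ v = P/F = 56000 W/4964.0 N = 11.28 m/s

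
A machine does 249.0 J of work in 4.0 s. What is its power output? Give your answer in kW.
P = W/t = 249.0/4.0 = 62.25 W = 0.06225 kW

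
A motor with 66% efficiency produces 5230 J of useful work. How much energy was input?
W_in = W_out/η = 5230/0.66 = 7924 J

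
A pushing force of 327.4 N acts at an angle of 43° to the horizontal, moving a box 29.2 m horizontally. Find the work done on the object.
W = F·d·cosθ = (327.4)(29.2)cos(43°) = 6992 J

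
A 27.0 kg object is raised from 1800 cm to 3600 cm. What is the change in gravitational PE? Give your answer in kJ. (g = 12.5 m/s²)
Convert to SI: m = 27.0 kg, Δh = 18.0 m
ΔPE = mgΔh = (27.0)(12.5)(18.0) = 6075.0 J = 6.075 kJ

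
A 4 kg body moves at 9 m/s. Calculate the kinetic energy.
KE = ½mv² = ½(4)(9)² = 162.0 J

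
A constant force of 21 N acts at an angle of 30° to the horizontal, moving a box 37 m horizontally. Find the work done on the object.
W = F·d·cosθ = (21)(37)cos(30°) = 672.9 J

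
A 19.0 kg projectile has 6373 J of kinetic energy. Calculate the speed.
v = √(2·KE/m) = √(2·6373/19.0) = 25.9 m/s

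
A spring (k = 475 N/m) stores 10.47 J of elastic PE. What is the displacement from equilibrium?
x = √(2·PE/k) = √(2·10.47/475) = 0.21 m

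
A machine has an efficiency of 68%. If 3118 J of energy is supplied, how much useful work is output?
W_out = η·W_in = 0.68·3118 = 2120.24 J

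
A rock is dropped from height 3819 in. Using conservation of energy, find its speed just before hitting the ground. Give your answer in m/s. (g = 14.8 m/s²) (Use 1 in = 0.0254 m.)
Convert to SI: h = 97.0026 m
mgh = ½mv² ⇒ v = √(2gh) = √(2·14.8·97.0026) = 53.58 m/s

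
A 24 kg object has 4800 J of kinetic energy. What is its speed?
v = √(2·KE/m) = √(2·4800/24) = 20.0 m/s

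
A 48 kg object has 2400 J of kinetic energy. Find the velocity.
v = √(2·KE/m) = √(2·2400/48) = 10.0 m/s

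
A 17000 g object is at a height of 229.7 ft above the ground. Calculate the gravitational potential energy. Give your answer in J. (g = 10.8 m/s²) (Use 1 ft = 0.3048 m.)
Convert to SI: m = 17.0 kg, h = 70.0126 m
PE = mgh = (17.0)(10.8)(70.0126) = 12850 J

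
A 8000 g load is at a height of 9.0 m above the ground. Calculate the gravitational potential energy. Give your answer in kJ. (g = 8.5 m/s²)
Convert to SI: m = 8.0 kg, h = 9.0 m
PE = mgh = (8.0)(8.5)(9.0) = 612.0 J = 0.612 kJ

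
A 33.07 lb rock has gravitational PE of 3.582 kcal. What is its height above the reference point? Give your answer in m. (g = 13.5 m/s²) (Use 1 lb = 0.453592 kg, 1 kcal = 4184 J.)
Convert to SI: m = 15.0003 kg, PE = 14987.1 J
h = PE/(mg) = 14987.1/(15.0003·13.5) = 74.01 m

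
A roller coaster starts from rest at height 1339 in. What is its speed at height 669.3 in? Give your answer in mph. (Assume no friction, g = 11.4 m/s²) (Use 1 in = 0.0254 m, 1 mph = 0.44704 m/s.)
Convert to SI: h₁−h₂ = 17.0104 m
mgh₁ = mgh₂ + ½mv² ⇒ v = √(2g(h₁−h₂)) = √(2·11.4·17.0104) = 19.6936 m/s = 44.05 mph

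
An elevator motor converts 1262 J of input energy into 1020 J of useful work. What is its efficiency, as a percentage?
η = W_out/W_in = 1020/1262 = 80.82%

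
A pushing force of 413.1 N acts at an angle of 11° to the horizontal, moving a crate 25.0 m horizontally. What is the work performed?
W = F·d·cosθ = (413.1)(25.0)cos(11°) = 10140 J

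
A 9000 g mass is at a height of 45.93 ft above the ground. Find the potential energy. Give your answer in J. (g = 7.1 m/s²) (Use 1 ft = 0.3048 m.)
Convert to SI: m = 9.0 kg, h = 13.9995 m
PE = mgh = (9.0)(7.1)(13.9995) = 894.6 J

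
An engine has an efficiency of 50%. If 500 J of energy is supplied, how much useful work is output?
W_out = η·W_in = 0.5·500 = 250.0 J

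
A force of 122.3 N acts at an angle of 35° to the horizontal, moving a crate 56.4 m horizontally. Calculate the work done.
W = F·d·cosθ = (122.3)(56.4)cos(35°) = 5650 J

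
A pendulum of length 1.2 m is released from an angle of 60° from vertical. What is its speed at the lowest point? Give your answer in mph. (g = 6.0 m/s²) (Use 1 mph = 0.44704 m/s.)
h = L(1 − cosθ) = 1.2(1 − cos60°) = 0.6 m
v = √(2gh) = √(2·6.0·0.6) = 2.68328 m/s = 6.002 mph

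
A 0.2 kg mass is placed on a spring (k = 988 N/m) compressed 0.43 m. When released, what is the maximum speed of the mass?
½kx² = ½mv² ⇒ v = x√(k/m) = (0.43)√(988/0.2) = 30.22 m/s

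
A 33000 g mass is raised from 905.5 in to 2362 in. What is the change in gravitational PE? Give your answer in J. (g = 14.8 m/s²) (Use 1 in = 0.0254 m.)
Convert to SI: m = 33.0 kg, Δh = 36.9951 m
ΔPE = mgΔh = (33.0)(14.8)(36.9951) = 18070 J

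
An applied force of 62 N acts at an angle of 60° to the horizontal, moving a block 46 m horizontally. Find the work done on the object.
W = F·d·cosθ = (62)(46)cos(60°) = 1426 J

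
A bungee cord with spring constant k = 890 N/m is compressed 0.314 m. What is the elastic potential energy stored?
PE = ½kx² = ½(890)(0.314)² = 43.88 J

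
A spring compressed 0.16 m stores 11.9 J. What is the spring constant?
k = 2·PE/x² = 2·11.9/(0.16)² = 929.7 N/m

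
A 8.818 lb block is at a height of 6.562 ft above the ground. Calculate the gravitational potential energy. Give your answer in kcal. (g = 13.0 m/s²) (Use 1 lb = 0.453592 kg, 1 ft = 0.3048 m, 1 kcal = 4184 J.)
Convert to SI: m = 3.99977 kg, h = 2.0001 m
PE = mgh = (3.99977)(13.0)(2.0001) = 103.999 J = 0.02486 kcal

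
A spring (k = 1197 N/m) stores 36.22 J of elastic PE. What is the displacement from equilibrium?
x = √(2·PE/k) = √(2·36.22/1197) = 0.246 m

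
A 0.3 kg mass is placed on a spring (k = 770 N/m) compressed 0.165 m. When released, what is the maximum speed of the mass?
½kx² = ½mv² ⇒ v = x√(k/m) = (0.165)√(770/0.3) = 8.359 m/s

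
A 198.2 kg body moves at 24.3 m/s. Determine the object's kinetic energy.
KE = ½mv² = ½(198.2)(24.3)² = 58520 J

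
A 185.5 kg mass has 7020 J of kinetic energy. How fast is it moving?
v = √(2·KE/m) = √(2·7020/185.5) = 8.7 m/s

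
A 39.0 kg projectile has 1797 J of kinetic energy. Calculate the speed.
v = √(2·KE/m) = √(2·1797/39.0) = 9.6 m/s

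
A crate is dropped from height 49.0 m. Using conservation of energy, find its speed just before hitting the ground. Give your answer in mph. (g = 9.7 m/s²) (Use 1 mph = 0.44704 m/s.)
mgh = ½mv² ⇒ v = √(2gh) = √(2·9.7·49.0) = 30.8318 m/s = 68.97 mph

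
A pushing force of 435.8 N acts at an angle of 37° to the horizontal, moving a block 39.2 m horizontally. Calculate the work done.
W = F·d·cosθ = (435.8)(39.2)cos(37°) = 13640 J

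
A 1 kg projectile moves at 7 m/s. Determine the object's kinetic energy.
KE = ½mv² = ½(1)(7)² = 24.5 J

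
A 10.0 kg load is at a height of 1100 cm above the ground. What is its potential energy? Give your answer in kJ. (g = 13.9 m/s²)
Convert to SI: m = 10.0 kg, h = 11.0 m
PE = mgh = (10.0)(13.9)(11.0) = 1529.0 J = 1.529 kJ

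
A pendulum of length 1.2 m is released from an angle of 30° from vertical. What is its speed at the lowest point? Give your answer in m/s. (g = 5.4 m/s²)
h = L(1 − cosθ) = 1.2(1 − cos30°) = 0.16077 m
v = √(2gh) = √(2·5.4·0.16077) = 1.318 m/s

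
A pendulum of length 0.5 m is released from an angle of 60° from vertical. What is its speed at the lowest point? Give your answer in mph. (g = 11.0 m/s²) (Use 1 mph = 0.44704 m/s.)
h = L(1 − cosθ) = 0.5(1 − cos60°) = 0.25 m
v = √(2gh) = √(2·11.0·0.25) = 2.34521 m/s = 5.246 mph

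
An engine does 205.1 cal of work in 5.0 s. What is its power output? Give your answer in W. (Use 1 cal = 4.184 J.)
Convert to SI: W = 858.138 J, t = 5.0 s
P = W/t = 858.138/5.0 = 171.6 W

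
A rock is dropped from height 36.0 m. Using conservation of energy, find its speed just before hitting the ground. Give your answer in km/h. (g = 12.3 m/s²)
mgh = ½mv² ⇒ v = √(2gh) = √(2·12.3·36.0) = 29.759 m/s = 107.1 km/h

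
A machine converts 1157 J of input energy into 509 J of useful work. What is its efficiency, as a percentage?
η = W_out/W_in = 509/1157 = 43.99%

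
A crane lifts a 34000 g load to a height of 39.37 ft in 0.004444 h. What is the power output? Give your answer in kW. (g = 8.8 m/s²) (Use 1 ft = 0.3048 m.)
Convert to SI: m = 34.0 kg, h = 12.0 m, t = 15.9984 s
P = mgh/t = (34.0)(8.8)(12.0)/15.9984 = 224.422 W = 0.2244 kW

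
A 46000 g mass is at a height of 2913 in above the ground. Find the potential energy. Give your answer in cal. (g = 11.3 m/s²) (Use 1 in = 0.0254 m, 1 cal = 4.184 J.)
Convert to SI: m = 46.0 kg, h = 73.9902 m
PE = mgh = (46.0)(11.3)(73.9902) = 38460.1 J = 9192 cal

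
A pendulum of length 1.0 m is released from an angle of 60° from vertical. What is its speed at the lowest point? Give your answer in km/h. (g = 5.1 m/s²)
h = L(1 − cosθ) = 1.0(1 − cos60°) = 0.5 m
v = √(2gh) = √(2·5.1·0.5) = 2.25832 m/s = 8.13 km/h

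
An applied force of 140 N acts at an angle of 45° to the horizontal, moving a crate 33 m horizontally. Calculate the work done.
W = F·d·cosθ = (140)(33)cos(45°) = 3267 J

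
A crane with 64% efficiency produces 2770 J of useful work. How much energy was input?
W_in = W_out/η = 2770/0.64 = 4328 J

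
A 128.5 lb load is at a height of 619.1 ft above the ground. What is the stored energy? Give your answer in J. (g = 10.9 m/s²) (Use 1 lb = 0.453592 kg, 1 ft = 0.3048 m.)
Convert to SI: m = 58.2866 kg, h = 188.702 m
PE = mgh = (58.2866)(10.9)(188.702) = 119900 J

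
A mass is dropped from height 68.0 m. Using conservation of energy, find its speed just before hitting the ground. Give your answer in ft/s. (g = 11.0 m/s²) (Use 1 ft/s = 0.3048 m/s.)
mgh = ½mv² ⇒ v = √(2gh) = √(2·11.0·68.0) = 38.6782 m/s = 126.9 ft/s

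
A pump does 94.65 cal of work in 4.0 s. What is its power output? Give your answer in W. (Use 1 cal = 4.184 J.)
Convert to SI: W = 396.016 J, t = 4.0 s
P = W/t = 396.016/4.0 = 99.0 W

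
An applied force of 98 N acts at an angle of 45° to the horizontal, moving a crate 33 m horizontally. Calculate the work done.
W = F·d·cosθ = (98)(33)cos(45°) = 2287 J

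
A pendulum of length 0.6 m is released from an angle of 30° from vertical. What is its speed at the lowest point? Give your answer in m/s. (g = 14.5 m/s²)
h = L(1 − cosθ) = 0.6(1 − cos30°) = 0.0803848 m
v = √(2gh) = √(2·14.5·0.0803848) = 1.527 m/s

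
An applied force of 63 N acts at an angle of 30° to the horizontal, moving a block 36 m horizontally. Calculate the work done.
W = F·d·cosθ = (63)(36)cos(30°) = 1964 J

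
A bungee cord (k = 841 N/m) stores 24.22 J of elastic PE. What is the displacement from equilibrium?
x = √(2·PE/k) = √(2·24.22/841) = 0.24 m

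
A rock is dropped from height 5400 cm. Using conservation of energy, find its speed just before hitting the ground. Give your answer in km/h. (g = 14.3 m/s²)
Convert to SI: h = 54.0 m
mgh = ½mv² ⇒ v = √(2gh) = √(2·14.3·54.0) = 39.2989 m/s = 141.5 km/h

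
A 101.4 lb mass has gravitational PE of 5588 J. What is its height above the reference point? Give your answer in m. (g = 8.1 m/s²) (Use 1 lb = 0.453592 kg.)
Convert to SI: m = 45.9942 kg, PE = 5588.0 J
h = PE/(mg) = 5588.0/(45.9942·8.1) = 15.0 m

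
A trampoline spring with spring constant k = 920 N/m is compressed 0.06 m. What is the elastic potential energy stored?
PE = ½kx² = ½(920)(0.06)² = 1.656 J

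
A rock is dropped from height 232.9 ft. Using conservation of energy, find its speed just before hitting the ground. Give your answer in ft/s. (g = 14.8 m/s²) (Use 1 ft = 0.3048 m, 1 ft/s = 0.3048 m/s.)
Convert to SI: h = 70.9879 m
mgh = ½mv² ⇒ v = √(2gh) = √(2·14.8·70.9879) = 45.8393 m/s = 150.4 ft/s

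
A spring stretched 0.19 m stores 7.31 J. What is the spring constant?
k = 2·PE/x² = 2·7.31/(0.19)² = 405.0 N/m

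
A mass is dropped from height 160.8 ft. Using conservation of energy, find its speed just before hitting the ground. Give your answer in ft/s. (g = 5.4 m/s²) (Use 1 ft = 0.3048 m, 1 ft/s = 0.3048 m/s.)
Convert to SI: h = 49.0118 m
mgh = ½mv² ⇒ v = √(2gh) = √(2·5.4·49.0118) = 23.0071 m/s = 75.48 ft/s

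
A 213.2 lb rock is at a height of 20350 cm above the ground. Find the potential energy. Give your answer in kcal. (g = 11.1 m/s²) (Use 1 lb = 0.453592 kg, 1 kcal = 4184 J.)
Convert to SI: m = 96.7058 kg, h = 203.5 m
PE = mgh = (96.7058)(11.1)(203.5) = 218444 J = 52.21 kcal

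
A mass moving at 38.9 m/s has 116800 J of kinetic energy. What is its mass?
m = 2·KE/v² = 2·116800/(38.9)² = 154.4 kg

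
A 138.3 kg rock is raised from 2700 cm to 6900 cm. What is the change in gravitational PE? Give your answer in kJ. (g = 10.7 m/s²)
Convert to SI: m = 138.3 kg, Δh = 42.0 m
ΔPE = mgΔh = (138.3)(10.7)(42.0) = 62152.0 J = 62.15 kJ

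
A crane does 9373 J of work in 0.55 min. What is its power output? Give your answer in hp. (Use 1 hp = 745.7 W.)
Convert to SI: W = 9373.0 J, t = 33.0 s
P = W/t = 9373.0/33.0 = 284.03 W = 0.3809 hp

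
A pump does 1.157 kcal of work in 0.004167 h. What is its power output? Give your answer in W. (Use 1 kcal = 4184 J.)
Convert to SI: W = 4840.89 J, t = 15.0012 s
P = W/t = 4840.89/15.0012 = 322.7 W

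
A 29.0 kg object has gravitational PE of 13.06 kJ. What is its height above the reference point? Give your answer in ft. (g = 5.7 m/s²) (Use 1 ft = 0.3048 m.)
Convert to SI: m = 29.0 kg, PE = 13060.0 J
h = PE/(mg) = 13060.0/(29.0·5.7) = 79.0079 m = 259.2 ft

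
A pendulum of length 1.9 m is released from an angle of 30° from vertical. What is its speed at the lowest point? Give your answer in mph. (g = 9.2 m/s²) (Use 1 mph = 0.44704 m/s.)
h = L(1 − cosθ) = 1.9(1 − cos30°) = 0.254552 m
v = √(2gh) = √(2·9.2·0.254552) = 2.1642 m/s = 4.841 mph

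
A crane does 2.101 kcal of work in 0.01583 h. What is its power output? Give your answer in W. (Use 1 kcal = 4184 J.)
Convert to SI: W = 8790.58 J, t = 56.988 s
P = W/t = 8790.58/56.988 = 154.3 W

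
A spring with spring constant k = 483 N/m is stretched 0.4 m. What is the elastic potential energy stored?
PE = ½kx² = ½(483)(0.4)² = 38.64 J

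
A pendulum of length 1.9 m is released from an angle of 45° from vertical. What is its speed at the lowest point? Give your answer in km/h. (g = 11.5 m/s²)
h = L(1 − cosθ) = 1.9(1 − cos45°) = 0.556497 m
v = √(2gh) = √(2·11.5·0.556497) = 3.57763 m/s = 12.88 km/h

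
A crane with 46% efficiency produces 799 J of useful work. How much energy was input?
W_in = W_out/η = 799/0.46 = 1737 J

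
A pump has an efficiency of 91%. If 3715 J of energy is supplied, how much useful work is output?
W_out = η·W_in = 0.91·3715 = 3380.65 J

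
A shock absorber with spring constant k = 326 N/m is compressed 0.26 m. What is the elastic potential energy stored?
PE = ½kx² = ½(326)(0.26)² = 11.02 J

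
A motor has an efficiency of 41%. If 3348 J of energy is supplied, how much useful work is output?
W_out = η·W_in = 0.41·3348 = 1372.68 J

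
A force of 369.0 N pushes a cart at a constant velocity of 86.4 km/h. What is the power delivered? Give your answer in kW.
Convert to SI: F = 369.0 N, v = 24.0 m/s
P = Fv = (369.0)(24.0) = 8856.0 W = 8.856 kW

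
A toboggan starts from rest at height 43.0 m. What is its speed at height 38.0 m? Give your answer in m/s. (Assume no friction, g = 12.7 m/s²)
mgh₁ = mgh₂ + ½mv² ⇒ v = √(2g(h₁−h₂)) = √(2·12.7·5.0) = 11.27 m/s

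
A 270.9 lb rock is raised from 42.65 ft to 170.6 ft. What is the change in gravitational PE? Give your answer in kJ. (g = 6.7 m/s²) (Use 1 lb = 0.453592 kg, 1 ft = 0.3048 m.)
Convert to SI: m = 122.878 kg, Δh = 38.9992 m
ΔPE = mgΔh = (122.878)(6.7)(38.9992) = 32107.3 J = 32.11 kJ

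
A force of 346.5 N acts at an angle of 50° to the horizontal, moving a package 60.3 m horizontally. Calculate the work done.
W = F·d·cosθ = (346.5)(60.3)cos(50°) = 13430 J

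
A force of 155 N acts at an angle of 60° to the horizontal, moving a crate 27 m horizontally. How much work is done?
W = F·d·cosθ = (155)(27)cos(60°) = 2093 J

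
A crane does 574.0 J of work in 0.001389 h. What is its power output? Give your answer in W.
Convert to SI: W = 574.0 J, t = 5.0004 s
P = W/t = 574.0/5.0004 = 114.8 W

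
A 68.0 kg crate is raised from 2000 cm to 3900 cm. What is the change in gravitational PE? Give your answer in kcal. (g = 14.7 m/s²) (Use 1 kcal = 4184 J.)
Convert to SI: m = 68.0 kg, Δh = 19.0 m
ΔPE = mgΔh = (68.0)(14.7)(19.0) = 18992.4 J = 4.539 kcal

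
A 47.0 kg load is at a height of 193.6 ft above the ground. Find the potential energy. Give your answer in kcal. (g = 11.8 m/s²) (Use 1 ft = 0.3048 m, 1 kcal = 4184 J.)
Convert to SI: m = 47.0 kg, h = 59.0093 m
PE = mgh = (47.0)(11.8)(59.0093) = 32726.5 J = 7.822 kcal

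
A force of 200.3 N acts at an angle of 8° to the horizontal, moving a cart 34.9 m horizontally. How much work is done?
W = F·d·cosθ = (200.3)(34.9)cos(8°) = 6922 J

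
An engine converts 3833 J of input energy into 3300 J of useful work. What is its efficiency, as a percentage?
η = W_out/W_in = 3300/3833 = 86.09%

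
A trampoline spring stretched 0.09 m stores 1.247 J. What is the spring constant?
k = 2·PE/x² = 2·1.247/(0.09)² = 307.9 N/m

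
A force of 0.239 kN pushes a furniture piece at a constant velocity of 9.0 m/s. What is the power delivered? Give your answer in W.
Convert to SI: F = 239.0 N, v = 9.0 m/s
P = Fv = (239.0)(9.0) = 2151 W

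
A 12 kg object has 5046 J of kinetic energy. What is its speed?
v = √(2·KE/m) = √(2·5046/12) = 29.0 m/s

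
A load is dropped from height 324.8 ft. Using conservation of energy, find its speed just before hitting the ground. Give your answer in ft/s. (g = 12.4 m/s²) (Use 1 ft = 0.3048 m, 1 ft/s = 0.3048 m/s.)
Convert to SI: h = 98.999 m
mgh = ½mv² ⇒ v = √(2gh) = √(2·12.4·98.999) = 49.5497 m/s = 162.6 ft/s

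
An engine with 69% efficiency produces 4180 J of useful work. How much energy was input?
W_in = W_out/η = 4180/0.69 = 6058 J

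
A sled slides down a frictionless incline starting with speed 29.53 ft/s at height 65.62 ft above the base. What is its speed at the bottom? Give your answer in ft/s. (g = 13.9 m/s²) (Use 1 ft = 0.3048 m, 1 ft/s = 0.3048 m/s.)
Convert to SI: v₀ = 9.00074 m/s, h = 20.001 m
½mv₀² + mgh = ½mv² ⇒ v = √(v₀² + 2gh) = √(9.00074² + 2·13.9·20.001) = 25.2397 m/s = 82.81 ft/s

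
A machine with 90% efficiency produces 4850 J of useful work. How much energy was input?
W_in = W_out/η = 4850/0.9 = 5389 J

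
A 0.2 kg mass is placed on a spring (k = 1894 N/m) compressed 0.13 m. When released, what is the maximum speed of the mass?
½kx² = ½mv² ⇒ v = x√(k/m) = (0.13)√(1894/0.2) = 12.65 m/s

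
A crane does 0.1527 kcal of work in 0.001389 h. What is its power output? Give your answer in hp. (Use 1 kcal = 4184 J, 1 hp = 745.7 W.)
Convert to SI: W = 638.897 J, t = 5.0004 s
P = W/t = 638.897/5.0004 = 127.769 W = 0.1713 hp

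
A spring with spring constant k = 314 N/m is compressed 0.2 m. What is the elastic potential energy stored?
PE = ½kx² = ½(314)(0.2)² = 6.28 J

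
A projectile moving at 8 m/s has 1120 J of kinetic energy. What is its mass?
m = 2·KE/v² = 2·1120/(8)² = 35.0 kg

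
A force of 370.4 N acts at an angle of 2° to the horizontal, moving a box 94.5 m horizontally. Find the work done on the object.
W = F·d·cosθ = (370.4)(94.5)cos(2°) = 34980 J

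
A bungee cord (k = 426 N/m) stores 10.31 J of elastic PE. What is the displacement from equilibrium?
x = √(2·PE/k) = √(2·10.31/426) = 0.22 m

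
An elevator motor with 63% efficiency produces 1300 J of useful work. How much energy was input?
W_in = W_out/η = 1300/0.63 = 2063 J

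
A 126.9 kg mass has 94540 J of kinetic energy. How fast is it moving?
v = √(2·KE/m) = √(2·94540/126.9) = 38.6 m/s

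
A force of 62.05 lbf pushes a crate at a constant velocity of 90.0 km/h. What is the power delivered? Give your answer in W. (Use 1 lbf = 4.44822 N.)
Convert to SI: F = 276.012 N, v = 25.0 m/s
P = Fv = (276.012)(25.0) = 6900 W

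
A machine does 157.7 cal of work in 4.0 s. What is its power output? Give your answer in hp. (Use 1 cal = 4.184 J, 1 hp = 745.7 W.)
Convert to SI: W = 659.817 J, t = 4.0 s
P = W/t = 659.817/4.0 = 164.954 W = 0.2212 hp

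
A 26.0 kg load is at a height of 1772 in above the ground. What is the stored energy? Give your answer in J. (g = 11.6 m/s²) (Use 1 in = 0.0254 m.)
Convert to SI: m = 26.0 kg, h = 45.0088 m
PE = mgh = (26.0)(11.6)(45.0088) = 13570 J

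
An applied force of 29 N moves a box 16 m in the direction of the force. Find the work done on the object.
W = F·d = (29)(16) = 464.0 J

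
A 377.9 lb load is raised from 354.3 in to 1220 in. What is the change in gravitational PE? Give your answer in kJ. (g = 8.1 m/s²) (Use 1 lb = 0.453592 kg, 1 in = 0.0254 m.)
Convert to SI: m = 171.412 kg, Δh = 21.9888 m
ΔPE = mgΔh = (171.412)(8.1)(21.9888) = 30530.1 J = 30.53 kJ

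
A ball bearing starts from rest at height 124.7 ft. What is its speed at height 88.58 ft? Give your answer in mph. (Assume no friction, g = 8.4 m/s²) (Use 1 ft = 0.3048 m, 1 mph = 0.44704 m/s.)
Convert to SI: h₁−h₂ = 11.0094 m
mgh₁ = mgh₂ + ½mv² ⇒ v = √(2g(h₁−h₂)) = √(2·8.4·11.0094) = 13.5999 m/s = 30.42 mph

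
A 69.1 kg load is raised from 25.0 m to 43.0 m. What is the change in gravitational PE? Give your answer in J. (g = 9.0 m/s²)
ΔPE = mgΔh = (69.1)(9.0)(18.0) = 11190 J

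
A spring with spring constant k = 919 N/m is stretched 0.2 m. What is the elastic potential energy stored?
PE = ½kx² = ½(919)(0.2)² = 18.38 J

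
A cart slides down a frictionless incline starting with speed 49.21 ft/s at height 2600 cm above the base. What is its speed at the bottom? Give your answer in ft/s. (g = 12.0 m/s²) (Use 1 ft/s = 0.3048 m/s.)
Convert to SI: v₀ = 14.9992 m/s, h = 26.0 m
½mv₀² + mgh = ½mv² ⇒ v = √(v₀² + 2gh) = √(14.9992² + 2·12.0·26.0) = 29.1372 m/s = 95.59 ft/s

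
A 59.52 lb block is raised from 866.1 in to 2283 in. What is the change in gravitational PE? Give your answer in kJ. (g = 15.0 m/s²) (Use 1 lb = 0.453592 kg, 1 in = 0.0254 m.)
Convert to SI: m = 26.9978 kg, Δh = 35.9893 m
ΔPE = mgΔh = (26.9978)(15.0)(35.9893) = 14574.5 J = 14.57 kJ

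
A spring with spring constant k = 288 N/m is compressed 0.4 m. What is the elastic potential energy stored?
PE = ½kx² = ½(288)(0.4)² = 23.04 J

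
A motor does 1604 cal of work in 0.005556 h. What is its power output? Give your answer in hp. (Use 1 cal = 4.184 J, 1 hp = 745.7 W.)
Convert to SI: W = 6711.14 J, t = 20.0016 s
P = W/t = 6711.14/20.0016 = 335.53 W = 0.45 hp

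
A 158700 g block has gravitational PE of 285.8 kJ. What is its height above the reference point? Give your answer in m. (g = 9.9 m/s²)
Convert to SI: m = 158.7 kg, PE = 285800 J
h = PE/(mg) = 285800/(158.7·9.9) = 181.9 m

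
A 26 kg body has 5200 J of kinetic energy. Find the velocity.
v = √(2·KE/m) = √(2·5200/26) = 20.0 m/s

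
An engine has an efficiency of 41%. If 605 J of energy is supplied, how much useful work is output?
W_out = η·W_in = 0.41·605 = 248.05 J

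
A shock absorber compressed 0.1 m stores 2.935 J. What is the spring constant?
k = 2·PE/x² = 2·2.935/(0.1)² = 587.0 N/m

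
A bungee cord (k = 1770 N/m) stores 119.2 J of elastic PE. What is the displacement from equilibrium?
x = √(2·PE/k) = √(2·119.2/1770) = 0.367 m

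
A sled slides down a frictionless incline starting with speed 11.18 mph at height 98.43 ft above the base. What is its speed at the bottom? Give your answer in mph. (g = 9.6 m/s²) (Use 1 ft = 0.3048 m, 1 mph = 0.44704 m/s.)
Convert to SI: v₀ = 4.99791 m/s, h = 30.0015 m
½mv₀² + mgh = ½mv² ⇒ v = √(v₀² + 2gh) = √(4.99791² + 2·9.6·30.0015) = 24.5154 m/s = 54.84 mph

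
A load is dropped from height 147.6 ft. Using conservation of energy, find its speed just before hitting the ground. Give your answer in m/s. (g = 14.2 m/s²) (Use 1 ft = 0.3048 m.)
Convert to SI: h = 44.9885 m
mgh = ½mv² ⇒ v = √(2gh) = √(2·14.2·44.9885) = 35.74 m/s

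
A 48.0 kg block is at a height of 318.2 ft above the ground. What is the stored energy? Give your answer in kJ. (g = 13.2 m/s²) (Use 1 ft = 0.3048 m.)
Convert to SI: m = 48.0 kg, h = 96.9874 m
PE = mgh = (48.0)(13.2)(96.9874) = 61451.2 J = 61.45 kJ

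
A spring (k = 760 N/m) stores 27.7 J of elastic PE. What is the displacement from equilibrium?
x = √(2·PE/k) = √(2·27.7/760) = 0.27 m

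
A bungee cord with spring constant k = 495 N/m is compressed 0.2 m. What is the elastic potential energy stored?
PE = ½kx² = ½(495)(0.2)² = 9.9 J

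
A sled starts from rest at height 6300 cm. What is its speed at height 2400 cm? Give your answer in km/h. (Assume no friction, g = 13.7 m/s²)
Convert to SI: h₁−h₂ = 39.0 m
mgh₁ = mgh₂ + ½mv² ⇒ v = √(2g(h₁−h₂)) = √(2·13.7·39.0) = 32.6894 m/s = 117.7 km/h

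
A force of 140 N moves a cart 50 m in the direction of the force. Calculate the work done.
W = F·d = (140)(50) = 7000 J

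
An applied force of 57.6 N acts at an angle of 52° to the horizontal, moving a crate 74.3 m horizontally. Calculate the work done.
W = F·d·cosθ = (57.6)(74.3)cos(52°) = 2635 J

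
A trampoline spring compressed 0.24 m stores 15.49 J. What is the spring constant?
k = 2·PE/x² = 2·15.49/(0.24)² = 537.8 N/m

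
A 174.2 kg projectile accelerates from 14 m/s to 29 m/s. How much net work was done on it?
W = ΔKE = ½m(v₂² − v₁²) = ½(174.2)(29² − 14²) = 56179.5 J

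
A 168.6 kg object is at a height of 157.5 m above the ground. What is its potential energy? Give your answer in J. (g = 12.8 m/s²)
PE = mgh = (168.6)(12.8)(157.5) = 339900 J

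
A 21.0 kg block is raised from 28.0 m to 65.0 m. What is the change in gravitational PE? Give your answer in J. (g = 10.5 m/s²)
ΔPE = mgΔh = (21.0)(10.5)(37.0) = 8159 J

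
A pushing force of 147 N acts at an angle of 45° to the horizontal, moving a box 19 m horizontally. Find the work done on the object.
W = F·d·cosθ = (147)(19)cos(45°) = 1975 J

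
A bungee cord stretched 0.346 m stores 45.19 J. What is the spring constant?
k = 2·PE/x² = 2·45.19/(0.346)² = 755.0 N/m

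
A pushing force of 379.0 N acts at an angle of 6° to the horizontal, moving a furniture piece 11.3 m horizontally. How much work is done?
W = F·d·cosθ = (379.0)(11.3)cos(6°) = 4259 J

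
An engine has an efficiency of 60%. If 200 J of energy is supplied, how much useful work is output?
W_out = η·W_in = 0.6·200 = 120.0 J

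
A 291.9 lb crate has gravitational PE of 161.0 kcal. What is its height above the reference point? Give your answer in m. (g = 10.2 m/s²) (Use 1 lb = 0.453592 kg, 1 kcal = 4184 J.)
Convert to SI: m = 132.404 kg, PE = 673624 J
h = PE/(mg) = 673624/(132.404·10.2) = 498.8 m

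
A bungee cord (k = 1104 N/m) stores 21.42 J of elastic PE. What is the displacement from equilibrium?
x = √(2·PE/k) = √(2·21.42/1104) = 0.197 m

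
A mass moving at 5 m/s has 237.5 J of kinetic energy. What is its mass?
m = 2·KE/v² = 2·237.5/(5)² = 19.0 kg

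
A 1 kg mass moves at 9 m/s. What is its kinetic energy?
KE = ½mv² = ½(1)(9)² = 40.5 J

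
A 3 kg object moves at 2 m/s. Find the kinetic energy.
KE = ½mv² = ½(3)(2)² = 6.0 J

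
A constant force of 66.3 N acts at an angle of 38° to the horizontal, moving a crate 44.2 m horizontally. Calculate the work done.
W = F·d·cosθ = (66.3)(44.2)cos(38°) = 2309 J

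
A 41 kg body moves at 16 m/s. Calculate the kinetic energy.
KE = ½mv² = ½(41)(16)² = 5248.0 J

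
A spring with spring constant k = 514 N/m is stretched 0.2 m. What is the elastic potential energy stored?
PE = ½kx² = ½(514)(0.2)² = 10.28 J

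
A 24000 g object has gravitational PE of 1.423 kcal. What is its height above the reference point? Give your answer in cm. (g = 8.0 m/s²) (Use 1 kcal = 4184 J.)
Convert to SI: m = 24.0 kg, PE = 5953.83 J
h = PE/(mg) = 5953.83/(24.0·8.0) = 31.0095 m = 3101 cm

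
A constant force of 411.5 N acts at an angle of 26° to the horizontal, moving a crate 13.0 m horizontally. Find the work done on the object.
W = F·d·cosθ = (411.5)(13.0)cos(26°) = 4808 J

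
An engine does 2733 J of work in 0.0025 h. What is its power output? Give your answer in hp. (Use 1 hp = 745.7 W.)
Convert to SI: W = 2733.0 J, t = 9.0 s
P = W/t = 2733.0/9.0 = 303.667 W = 0.4072 hp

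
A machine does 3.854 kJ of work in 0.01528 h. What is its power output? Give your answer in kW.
Convert to SI: W = 3854.0 J, t = 55.008 s
P = W/t = 3854.0/55.008 = 70.0625 W = 0.07006 kW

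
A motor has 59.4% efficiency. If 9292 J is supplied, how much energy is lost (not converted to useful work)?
W_lost = W_in(1 − η) = 9292·(1 − 0.594) = 3773 J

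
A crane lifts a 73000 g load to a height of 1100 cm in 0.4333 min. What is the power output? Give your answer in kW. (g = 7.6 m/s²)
Convert to SI: m = 73.0 kg, h = 11.0 m, t = 25.998 s
P = mgh/t = (73.0)(7.6)(11.0)/25.998 = 234.741 W = 0.2347 kW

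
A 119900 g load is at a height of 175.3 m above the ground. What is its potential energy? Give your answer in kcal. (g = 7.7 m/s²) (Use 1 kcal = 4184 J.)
Convert to SI: m = 119.9 kg, h = 175.3 m
PE = mgh = (119.9)(7.7)(175.3) = 161842 J = 38.68 kcal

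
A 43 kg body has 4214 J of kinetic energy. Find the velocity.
v = √(2·KE/m) = √(2·4214/43) = 14.0 m/s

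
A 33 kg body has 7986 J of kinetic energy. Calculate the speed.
v = √(2·KE/m) = √(2·7986/33) = 22.0 m/s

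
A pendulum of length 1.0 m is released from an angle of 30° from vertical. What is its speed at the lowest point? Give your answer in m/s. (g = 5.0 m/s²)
h = L(1 − cosθ) = 1.0(1 − cos30°) = 0.133975 m
v = √(2gh) = √(2·5.0·0.133975) = 1.157 m/s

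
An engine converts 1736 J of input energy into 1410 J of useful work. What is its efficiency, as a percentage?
η = W_out/W_in = 1410/1736 = 81.22%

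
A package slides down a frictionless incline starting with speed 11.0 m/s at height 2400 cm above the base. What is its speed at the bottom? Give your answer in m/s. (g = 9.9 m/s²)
Convert to SI: v₀ = 11.0 m/s, h = 24.0 m
½mv₀² + mgh = ½mv² ⇒ v = √(v₀² + 2gh) = √(11.0² + 2·9.9·24.0) = 24.42 m/s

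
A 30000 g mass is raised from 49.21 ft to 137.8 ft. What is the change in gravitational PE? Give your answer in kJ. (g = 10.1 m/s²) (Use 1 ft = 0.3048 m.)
Convert to SI: m = 30.0 kg, Δh = 27.0022 m
ΔPE = mgΔh = (30.0)(10.1)(27.0022) = 8181.68 J = 8.182 kJ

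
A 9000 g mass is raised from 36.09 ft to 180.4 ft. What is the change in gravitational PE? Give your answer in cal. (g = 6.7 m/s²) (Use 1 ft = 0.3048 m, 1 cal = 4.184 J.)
Convert to SI: m = 9.0 kg, Δh = 43.9857 m
ΔPE = mgΔh = (9.0)(6.7)(43.9857) = 2652.34 J = 633.9 cal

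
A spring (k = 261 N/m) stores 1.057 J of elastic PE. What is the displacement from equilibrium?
x = √(2·PE/k) = √(2·1.057/261) = 0.09 m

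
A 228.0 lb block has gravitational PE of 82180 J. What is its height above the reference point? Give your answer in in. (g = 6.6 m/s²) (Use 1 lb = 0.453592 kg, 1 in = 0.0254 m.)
Convert to SI: m = 103.419 kg, PE = 82180.0 J
h = PE/(mg) = 82180.0/(103.419·6.6) = 120.399 m = 4740 in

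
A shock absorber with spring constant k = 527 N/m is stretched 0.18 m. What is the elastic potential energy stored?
PE = ½kx² = ½(527)(0.18)² = 8.537 J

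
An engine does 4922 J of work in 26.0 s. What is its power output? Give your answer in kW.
P = W/t = 4922.0/26.0 = 189.308 W = 0.1893 kW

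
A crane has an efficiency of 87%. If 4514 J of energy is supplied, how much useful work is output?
W_out = η·W_in = 0.87·4514 = 3927.18 J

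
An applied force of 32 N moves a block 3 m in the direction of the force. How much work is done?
W = F·d = (32)(3) = 96.0 J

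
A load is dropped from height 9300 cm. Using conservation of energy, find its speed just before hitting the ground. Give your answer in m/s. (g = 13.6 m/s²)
Convert to SI: h = 93.0 m
mgh = ½mv² ⇒ v = √(2gh) = √(2·13.6·93.0) = 50.3 m/s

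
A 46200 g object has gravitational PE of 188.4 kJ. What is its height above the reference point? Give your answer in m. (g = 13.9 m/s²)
Convert to SI: m = 46.2 kg, PE = 188400 J
h = PE/(mg) = 188400/(46.2·13.9) = 293.4 m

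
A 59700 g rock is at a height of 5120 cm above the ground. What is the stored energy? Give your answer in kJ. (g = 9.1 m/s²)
Convert to SI: m = 59.7 kg, h = 51.2 m
PE = mgh = (59.7)(9.1)(51.2) = 27815.4 J = 27.82 kJ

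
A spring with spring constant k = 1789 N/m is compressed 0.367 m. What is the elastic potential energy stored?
PE = ½kx² = ½(1789)(0.367)² = 120.5 J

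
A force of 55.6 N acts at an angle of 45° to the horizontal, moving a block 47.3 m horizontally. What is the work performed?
W = F·d·cosθ = (55.6)(47.3)cos(45°) = 1860 J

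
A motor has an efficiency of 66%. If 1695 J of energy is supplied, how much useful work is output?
W_out = η·W_in = 0.66·1695 = 1118.7 J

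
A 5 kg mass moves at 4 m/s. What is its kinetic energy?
KE = ½mv² = ½(5)(4)² = 40.0 J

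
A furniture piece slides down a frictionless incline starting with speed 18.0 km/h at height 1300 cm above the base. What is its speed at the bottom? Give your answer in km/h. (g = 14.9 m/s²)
Convert to SI: v₀ = 5.0 m/s, h = 13.0 m
½mv₀² + mgh = ½mv² ⇒ v = √(v₀² + 2gh) = √(5.0² + 2·14.9·13.0) = 20.3076 m/s = 73.11 km/h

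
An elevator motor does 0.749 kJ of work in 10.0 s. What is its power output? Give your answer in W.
Convert to SI: W = 749.0 J, t = 10.0 s
P = W/t = 749.0/10.0 = 74.9 W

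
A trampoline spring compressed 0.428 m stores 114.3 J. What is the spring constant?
k = 2·PE/x² = 2·114.3/(0.428)² = 1248 N/m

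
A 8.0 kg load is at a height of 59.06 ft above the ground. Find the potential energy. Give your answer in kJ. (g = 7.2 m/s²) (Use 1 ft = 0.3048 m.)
Convert to SI: m = 8.0 kg, h = 18.0015 m
PE = mgh = (8.0)(7.2)(18.0015) = 1036.89 J = 1.037 kJ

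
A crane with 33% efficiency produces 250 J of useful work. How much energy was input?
W_in = W_out/η = 250/0.33 = 757.6 J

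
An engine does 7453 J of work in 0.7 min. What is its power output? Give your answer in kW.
Convert to SI: W = 7453.0 J, t = 42.0 s
P = W/t = 7453.0/42.0 = 177.452 W = 0.1775 kW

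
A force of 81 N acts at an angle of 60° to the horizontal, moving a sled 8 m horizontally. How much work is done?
W = F·d·cosθ = (81)(8)cos(60°) = 324.0 J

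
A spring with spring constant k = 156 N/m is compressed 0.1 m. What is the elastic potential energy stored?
PE = ½kx² = ½(156)(0.1)² = 0.78 J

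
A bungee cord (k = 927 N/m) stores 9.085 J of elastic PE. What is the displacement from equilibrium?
x = √(2·PE/k) = √(2·9.085/927) = 0.14 m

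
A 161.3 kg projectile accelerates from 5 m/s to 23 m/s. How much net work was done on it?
W = ΔKE = ½m(v₂² − v₁²) = ½(161.3)(23² − 5²) = 40647.6 J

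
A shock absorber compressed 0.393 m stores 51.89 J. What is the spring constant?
k = 2·PE/x² = 2·51.89/(0.393)² = 671.9 N/m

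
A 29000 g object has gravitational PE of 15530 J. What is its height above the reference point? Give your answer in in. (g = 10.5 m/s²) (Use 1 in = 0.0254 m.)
Convert to SI: m = 29.0 kg, PE = 15530.0 J
h = PE/(mg) = 15530.0/(29.0·10.5) = 51.0016 m = 2008 in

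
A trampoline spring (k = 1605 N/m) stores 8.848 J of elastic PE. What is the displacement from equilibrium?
x = √(2·PE/k) = √(2·8.848/1605) = 0.105 m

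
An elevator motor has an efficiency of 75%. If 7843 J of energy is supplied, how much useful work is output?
W_out = η·W_in = 0.75·7843 = 5882.25 J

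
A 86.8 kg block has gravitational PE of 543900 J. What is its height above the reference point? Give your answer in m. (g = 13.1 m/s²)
h = PE/(mg) = 543900/(86.8·13.1) = 478.3 m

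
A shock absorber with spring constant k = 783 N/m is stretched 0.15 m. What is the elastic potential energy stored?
PE = ½kx² = ½(783)(0.15)² = 8.809 J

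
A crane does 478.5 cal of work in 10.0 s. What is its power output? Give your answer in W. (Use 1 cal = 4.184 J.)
Convert to SI: W = 2002.04 J, t = 10.0 s
P = W/t = 2002.04/10.0 = 200.2 W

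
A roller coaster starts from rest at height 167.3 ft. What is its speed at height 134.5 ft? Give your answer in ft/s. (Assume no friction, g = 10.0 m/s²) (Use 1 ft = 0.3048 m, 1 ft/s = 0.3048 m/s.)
Convert to SI: h₁−h₂ = 9.99744 m
mgh₁ = mgh₂ + ½mv² ⇒ v = √(2g(h₁−h₂)) = √(2·10.0·9.99744) = 14.1403 m/s = 46.39 ft/s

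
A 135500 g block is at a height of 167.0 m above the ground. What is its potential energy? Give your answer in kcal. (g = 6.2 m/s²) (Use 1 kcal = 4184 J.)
Convert to SI: m = 135.5 kg, h = 167.0 m
PE = mgh = (135.5)(6.2)(167.0) = 140297 J = 33.53 kcal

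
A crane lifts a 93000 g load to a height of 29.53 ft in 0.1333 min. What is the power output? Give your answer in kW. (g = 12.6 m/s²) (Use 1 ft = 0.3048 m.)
Convert to SI: m = 93.0 kg, h = 9.00074 m, t = 7.998 s
P = mgh/t = (93.0)(12.6)(9.00074)/7.998 = 1318.71 W = 1.319 kW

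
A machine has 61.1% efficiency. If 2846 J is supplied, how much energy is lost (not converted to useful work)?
W_lost = W_in(1 − η) = 2846·(1 − 0.611) = 1107 J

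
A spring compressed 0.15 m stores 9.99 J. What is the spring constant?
k = 2·PE/x² = 2·9.99/(0.15)² = 888.0 N/m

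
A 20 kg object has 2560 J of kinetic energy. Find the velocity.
v = √(2·KE/m) = √(2·2560/20) = 16.0 m/s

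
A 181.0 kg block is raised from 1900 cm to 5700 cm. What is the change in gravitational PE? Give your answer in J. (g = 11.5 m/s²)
Convert to SI: m = 181.0 kg, Δh = 38.0 m
ΔPE = mgΔh = (181.0)(11.5)(38.0) = 79100 J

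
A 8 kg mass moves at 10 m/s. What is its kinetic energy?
KE = ½mv² = ½(8)(10)² = 400.0 J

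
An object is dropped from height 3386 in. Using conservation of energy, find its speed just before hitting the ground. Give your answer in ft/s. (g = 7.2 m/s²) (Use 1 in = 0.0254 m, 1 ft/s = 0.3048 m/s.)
Convert to SI: h = 86.0044 m
mgh = ½mv² ⇒ v = √(2gh) = √(2·7.2·86.0044) = 35.1918 m/s = 115.5 ft/s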